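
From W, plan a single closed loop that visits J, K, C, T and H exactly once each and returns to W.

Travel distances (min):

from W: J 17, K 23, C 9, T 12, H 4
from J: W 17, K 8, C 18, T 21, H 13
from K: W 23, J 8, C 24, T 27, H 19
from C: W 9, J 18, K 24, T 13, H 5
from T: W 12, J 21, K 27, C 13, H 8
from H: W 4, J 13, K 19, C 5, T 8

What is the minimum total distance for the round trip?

There are 60 distinct closed tours to check (reversals are equivalent).
W-J-K-C-T-H-W: 17+8+24+13+8+4 = 74
W-J-K-C-H-T-W: 17+8+24+5+8+12 = 74
W-J-K-T-C-H-W: 17+8+27+13+5+4 = 74
W-J-K-T-H-C-W: 17+8+27+8+5+9 = 74
W-J-K-H-C-T-W: 17+8+19+5+13+12 = 74
W-J-K-H-T-C-W: 17+8+19+8+13+9 = 74
W-J-C-K-T-H-W: 17+18+24+27+8+4 = 98
W-J-C-K-H-T-W: 17+18+24+19+8+12 = 98
W-J-C-T-K-H-W: 17+18+13+27+19+4 = 98
W-J-C-T-H-K-W: 17+18+13+8+19+23 = 98
W-J-C-H-K-T-W: 17+18+5+19+27+12 = 98
W-J-C-H-T-K-W: 17+18+5+8+27+23 = 98
W-J-T-K-C-H-W: 17+21+27+24+5+4 = 98
W-J-T-K-H-C-W: 17+21+27+19+5+9 = 98
… (46 more)
The minimum is 74.
One optimal route: W → J → K → C → T → H → W (or its reverse).

Shortest round trip = 74 min.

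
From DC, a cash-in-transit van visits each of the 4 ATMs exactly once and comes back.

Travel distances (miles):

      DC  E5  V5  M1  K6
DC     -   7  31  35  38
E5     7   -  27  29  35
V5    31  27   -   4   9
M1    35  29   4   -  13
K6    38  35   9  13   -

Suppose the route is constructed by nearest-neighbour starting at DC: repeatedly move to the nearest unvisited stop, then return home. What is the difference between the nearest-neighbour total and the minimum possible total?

DC: E5=7, V5=31, M1=35, K6=38 ⇒ E5
E5: V5=27, M1=29, K6=35 ⇒ V5
V5: M1=4, K6=9 ⇒ M1
M1: K6=13 ⇒ K6
NN route DC → E5 → V5 → M1 → K6 → DC costs 89.
Optimal: DC → E5 → M1 → V5 → K6 → DC costs 87 (by enumerating all 12 distinct tours).
Excess = 89 − 87 = 2.

2 miles longer than the optimal tour.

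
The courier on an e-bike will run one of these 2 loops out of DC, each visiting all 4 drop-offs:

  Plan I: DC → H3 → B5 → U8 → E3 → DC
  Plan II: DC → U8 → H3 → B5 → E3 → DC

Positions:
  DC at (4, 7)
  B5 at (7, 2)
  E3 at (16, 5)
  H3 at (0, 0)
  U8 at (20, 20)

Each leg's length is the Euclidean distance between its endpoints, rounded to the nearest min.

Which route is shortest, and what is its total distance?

65 min — Plan I is the shortest.

Plan I: 8 + 7 + 22 + 16 + 12 = 65
Plan II: 21 + 28 + 7 + 9 + 12 = 77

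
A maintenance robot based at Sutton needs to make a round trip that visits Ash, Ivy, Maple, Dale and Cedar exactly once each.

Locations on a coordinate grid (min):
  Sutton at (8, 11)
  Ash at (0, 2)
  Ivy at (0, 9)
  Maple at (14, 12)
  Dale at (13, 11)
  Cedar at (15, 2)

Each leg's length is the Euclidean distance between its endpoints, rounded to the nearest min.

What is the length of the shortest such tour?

Sutton→Ash→Ivy→Maple→Dale→Cedar→Sutton: 12+7+14+1+9+11 = 54
Sutton→Ash→Ivy→Maple→Cedar→Dale→Sutton: 12+7+14+10+9+5 = 57
Sutton→Ash→Ivy→Dale→Maple→Cedar→Sutton: 12+7+13+1+10+11 = 54
Sutton→Ash→Ivy→Dale→Cedar→Maple→Sutton: 12+7+13+9+10+6 = 57
Sutton→Ash→Ivy→Cedar→Maple→Dale→Sutton: 12+7+17+10+1+5 = 52
Sutton→Ash→Ivy→Cedar→Dale→Maple→Sutton: 12+7+17+9+1+6 = 52
Sutton→Ash→Maple→Ivy→Dale→Cedar→Sutton: 12+17+14+13+9+11 = 76
Sutton→Ash→Maple→Ivy→Cedar→Dale→Sutton: 12+17+14+17+9+5 = 74
Sutton→Ash→Maple→Dale→Ivy→Cedar→Sutton: 12+17+1+13+17+11 = 71
Sutton→Ash→Maple→Dale→Cedar→Ivy→Sutton: 12+17+1+9+17+8 = 64
Sutton→Ash→Maple→Cedar→Ivy→Dale→Sutton: 12+17+10+17+13+5 = 74
Sutton→Ash→Maple→Cedar→Dale→Ivy→Sutton: 12+17+10+9+13+8 = 69
Sutton→Ash→Dale→Ivy→Maple→Cedar→Sutton: 12+16+13+14+10+11 = 76
Sutton→Ash→Dale→Ivy→Cedar→Maple→Sutton: 12+16+13+17+10+6 = 74
… (46 more)
Sutton→Ivy→Ash→Cedar→Maple→Dale→Sutton: 8+7+15+10+1+5 = 46  ← best
The minimum is 46.
One optimal route: Sutton → Ivy → Ash → Cedar → Maple → Dale → Sutton (or its reverse).

Shortest round trip = 46 min.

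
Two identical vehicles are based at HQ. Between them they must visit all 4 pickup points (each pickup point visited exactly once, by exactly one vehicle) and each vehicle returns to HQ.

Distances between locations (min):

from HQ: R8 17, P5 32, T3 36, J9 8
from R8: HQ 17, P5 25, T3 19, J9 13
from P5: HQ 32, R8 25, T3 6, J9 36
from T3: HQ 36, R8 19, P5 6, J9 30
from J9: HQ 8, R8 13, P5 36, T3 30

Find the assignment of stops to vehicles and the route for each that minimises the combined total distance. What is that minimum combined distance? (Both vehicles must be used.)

Minimum combined distance: 90 min.

There are 2^3 − 1 = 7 ways to divide the 4 stops into two non-empty groups. For each, the best each vehicle can do is its own shortest tour through its group:
  {R8} + {P5, T3, J9}: 34 + 76 = 110
  {P5} + {R8, T3, J9}: 64 + 74 = 138
  {R8, P5} + {T3, J9}: 74 + 74 = 148
  {T3} + {R8, P5, J9}: 72 + 78 = 150
  {R8, T3} + {P5, J9}: 72 + 76 = 148
  {P5, T3} + {R8, J9}: 74 + 38 = 112
  … (7 splits in total)
  {R8, P5, T3} + {J9}: 74 + 16 = 90  ← best
Best: vehicle 1 HQ → R8 → T3 → P5 → HQ = 74; vehicle 2 HQ → J9 → HQ = 16; combined 90.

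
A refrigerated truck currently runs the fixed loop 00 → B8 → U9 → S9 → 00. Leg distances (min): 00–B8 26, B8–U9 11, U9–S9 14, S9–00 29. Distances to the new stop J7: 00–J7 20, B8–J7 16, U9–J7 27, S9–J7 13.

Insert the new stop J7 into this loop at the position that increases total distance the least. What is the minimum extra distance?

Insertion cost between consecutive stops i–j is d(i,J7) + d(J7,j) − d(i,j):
  between 00 and B8: 20 + 16 − 26 = 10
  between B8 and U9: 16 + 27 − 11 = 32
  between U9 and S9: 27 + 13 − 14 = 26
  between S9 and 00: 13 + 20 − 29 = 4
Cheapest insertion is between S9 and 00, adding 4.
New total = 80 + 4 = 84.

+4 min — insert J7 between S9 and 00.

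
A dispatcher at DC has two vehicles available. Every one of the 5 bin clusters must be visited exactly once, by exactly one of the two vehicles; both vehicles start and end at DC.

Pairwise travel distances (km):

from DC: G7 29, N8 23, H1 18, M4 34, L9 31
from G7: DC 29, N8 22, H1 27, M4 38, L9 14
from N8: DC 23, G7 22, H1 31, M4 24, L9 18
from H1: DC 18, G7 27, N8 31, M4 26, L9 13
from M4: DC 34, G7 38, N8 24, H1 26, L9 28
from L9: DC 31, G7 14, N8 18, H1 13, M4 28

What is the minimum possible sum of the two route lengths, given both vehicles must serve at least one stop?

Try each way of splitting the stops between the two vehicles (each non-empty) and, for each split, find the best tour for each vehicle:
  {G7} + {N8, H1, M4, L9}: 58 + 106 = 164
  {N8} + {G7, H1, M4, L9}: 46 + 115 = 161
  {G7, N8} + {H1, M4, L9}: 74 + 93 = 167
  {H1} + {G7, N8, M4, L9}: 36 + 118 = 154
  {G7, H1} + {N8, M4, L9}: 74 + 103 = 177
  {N8, H1} + {G7, M4, L9}: 72 + 105 = 177
  … (15 splits in total)
Best: vehicle 1 DC → H1 → DC = 36; vehicle 2 DC → G7 → L9 → M4 → N8 → DC = 118; combined 154.

Minimum combined distance: 154 km.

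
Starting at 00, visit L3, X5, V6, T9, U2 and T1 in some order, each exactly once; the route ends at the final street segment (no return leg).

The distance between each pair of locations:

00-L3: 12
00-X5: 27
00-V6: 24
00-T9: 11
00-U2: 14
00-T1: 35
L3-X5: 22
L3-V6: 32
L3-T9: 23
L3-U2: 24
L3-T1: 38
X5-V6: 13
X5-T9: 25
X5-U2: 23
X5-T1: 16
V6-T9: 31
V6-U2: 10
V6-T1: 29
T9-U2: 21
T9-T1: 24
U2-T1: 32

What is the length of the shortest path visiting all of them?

There are 6! = 720 possible orderings.
00 - L3 - X5 - V6 - T9 - U2 - T1: 12+22+13+31+21+32 = 131
00 - L3 - X5 - V6 - T9 - T1 - U2: 12+22+13+31+24+32 = 134
00 - L3 - X5 - V6 - U2 - T9 - T1: 12+22+13+10+21+24 = 102
00 - L3 - X5 - V6 - U2 - T1 - T9: 12+22+13+10+32+24 = 113
00 - L3 - X5 - V6 - T1 - T9 - U2: 12+22+13+29+24+21 = 121
00 - L3 - X5 - V6 - T1 - U2 - T9: 12+22+13+29+32+21 = 129
00 - L3 - X5 - T9 - V6 - U2 - T1: 12+22+25+31+10+32 = 132
00 - L3 - X5 - T9 - V6 - T1 - U2: 12+22+25+31+29+32 = 151
… (712 more)
00 - L3 - T9 - U2 - V6 - X5 - T1: 12+23+21+10+13+16 = 95  ← best
The minimum is 95.
One shortest path: 00 → L3 → T9 → U2 → V6 → X5 → T1.

95 — the minimum one-way total.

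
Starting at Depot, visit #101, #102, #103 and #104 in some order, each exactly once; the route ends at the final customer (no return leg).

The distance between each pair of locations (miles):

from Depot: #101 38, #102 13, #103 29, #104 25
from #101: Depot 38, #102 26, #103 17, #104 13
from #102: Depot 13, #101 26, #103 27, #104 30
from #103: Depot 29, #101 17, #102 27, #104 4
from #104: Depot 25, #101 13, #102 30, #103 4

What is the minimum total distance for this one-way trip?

There are 4! = 24 possible orderings.
Depot - #101 - #102 - #103 - #104: 38+26+27+4 = 95
Depot - #101 - #102 - #104 - #103: 38+26+30+4 = 98
Depot - #101 - #103 - #102 - #104: 38+17+27+30 = 112
Depot - #101 - #103 - #104 - #102: 38+17+4+30 = 89
Depot - #101 - #104 - #102 - #103: 38+13+30+27 = 108
Depot - #101 - #104 - #103 - #102: 38+13+4+27 = 82
Depot - #102 - #101 - #103 - #104: 13+26+17+4 = 60
Depot - #102 - #101 - #104 - #103: 13+26+13+4 = 56
Depot - #102 - #103 - #101 - #104: 13+27+17+13 = 70
Depot - #102 - #103 - #104 - #101: 13+27+4+13 = 57
Depot - #102 - #104 - #101 - #103: 13+30+13+17 = 73
Depot - #102 - #104 - #103 - #101: 13+30+4+17 = 64
Depot - #103 - #101 - #102 - #104: 29+17+26+30 = 102
Depot - #103 - #101 - #104 - #102: 29+17+13+30 = 89
… (10 more)
The minimum is 56.
One shortest path: Depot → #102 → #101 → #104 → #103.

Minimum one-way distance = 56 miles.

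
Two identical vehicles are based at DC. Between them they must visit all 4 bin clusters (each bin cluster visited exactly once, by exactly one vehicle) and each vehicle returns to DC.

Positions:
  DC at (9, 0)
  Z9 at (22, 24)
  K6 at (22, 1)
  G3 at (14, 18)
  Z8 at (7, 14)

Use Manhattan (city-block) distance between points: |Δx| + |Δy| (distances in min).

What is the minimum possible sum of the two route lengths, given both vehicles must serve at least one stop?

Check every non-empty split of the stops between the two vehicles; for each half take its own optimal tour:
  {Z9} + {K6, G3, Z8}: 74 + 66 = 140
  {K6} + {Z9, G3, Z8}: 28 + 78 = 106
  {Z9, K6} + {G3, Z8}: 74 + 50 = 124
  {G3} + {Z9, K6, Z8}: 46 + 78 = 124
  {Z9, G3} + {K6, Z8}: 74 + 58 = 132
  {K6, G3} + {Z9, Z8}: 62 + 78 = 140
  … (7 splits in total)
Best: vehicle 1 DC → K6 → DC = 28; vehicle 2 DC → Z9 → G3 → Z8 → DC = 78; combined 106.

Minimum combined distance: 106 min.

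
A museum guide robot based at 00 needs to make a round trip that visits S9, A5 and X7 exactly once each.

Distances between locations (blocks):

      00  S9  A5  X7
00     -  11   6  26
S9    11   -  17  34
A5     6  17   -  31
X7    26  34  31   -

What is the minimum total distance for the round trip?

Minimum total distance: 82 blocks.

There are 3 distinct closed tours to check (reversals are equivalent).
00 - S9 - A5 - X7 - 00: 11+17+31+26 = 85
00 - S9 - X7 - A5 - 00: 11+34+31+6 = 82
00 - A5 - S9 - X7 - 00: 6+17+34+26 = 83
The minimum is 82.
One optimal route: 00 → S9 → X7 → A5 → 00 (or its reverse).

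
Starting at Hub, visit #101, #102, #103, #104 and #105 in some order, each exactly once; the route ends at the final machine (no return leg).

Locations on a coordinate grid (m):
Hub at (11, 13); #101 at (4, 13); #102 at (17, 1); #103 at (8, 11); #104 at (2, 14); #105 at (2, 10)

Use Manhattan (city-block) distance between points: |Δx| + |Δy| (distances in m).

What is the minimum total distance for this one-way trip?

There are 5! = 120 possible orderings.
Hub → #101 → #102 → #103 → #104 → #105: 7+25+19+9+4 = 64
Hub → #101 → #102 → #103 → #105 → #104: 7+25+19+7+4 = 62
Hub → #101 → #102 → #104 → #103 → #105: 7+25+28+9+7 = 76
Hub → #101 → #102 → #104 → #105 → #103: 7+25+28+4+7 = 71
Hub → #101 → #102 → #105 → #103 → #104: 7+25+24+7+9 = 72
Hub → #101 → #102 → #105 → #104 → #103: 7+25+24+4+9 = 69
Hub → #101 → #103 → #102 → #104 → #105: 7+6+19+28+4 = 64
Hub → #101 → #103 → #102 → #105 → #104: 7+6+19+24+4 = 60
Hub → #101 → #103 → #104 → #102 → #105: 7+6+9+28+24 = 74
Hub → #101 → #103 → #104 → #105 → #102: 7+6+9+4+24 = 50
Hub → #101 → #103 → #105 → #102 → #104: 7+6+7+24+28 = 72
Hub → #101 → #103 → #105 → #104 → #102: 7+6+7+4+28 = 52
Hub → #101 → #104 → #102 → #103 → #105: 7+3+28+19+7 = 64
Hub → #101 → #104 → #102 → #105 → #103: 7+3+28+24+7 = 69
… (106 more)
Hub → #101 → #104 → #105 → #103 → #102: 7+3+4+7+19 = 40  ← best
The minimum is 40.
One shortest path: Hub → #101 → #104 → #105 → #103 → #102.

Minimum one-way distance = 40 m.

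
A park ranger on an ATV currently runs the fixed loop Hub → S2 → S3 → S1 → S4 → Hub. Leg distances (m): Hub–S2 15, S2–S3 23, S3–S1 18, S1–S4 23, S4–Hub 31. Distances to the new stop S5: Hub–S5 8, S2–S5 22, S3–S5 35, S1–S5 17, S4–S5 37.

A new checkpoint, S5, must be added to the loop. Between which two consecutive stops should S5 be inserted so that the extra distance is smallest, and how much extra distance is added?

Insertion cost between consecutive stops i–j is d(i,S5) + d(S5,j) − d(i,j):
  between Hub and S2: 8 + 22 − 15 = 15
  between S2 and S3: 22 + 35 − 23 = 34
  between S3 and S1: 35 + 17 − 18 = 34
  between S1 and S4: 17 + 37 − 23 = 31
  between S4 and Hub: 37 + 8 − 31 = 14
Cheapest insertion is between S4 and Hub, adding 14.
New total = 110 + 14 = 124.

Minimum extra distance: 14 m, inserting S5 between S4 and Hub.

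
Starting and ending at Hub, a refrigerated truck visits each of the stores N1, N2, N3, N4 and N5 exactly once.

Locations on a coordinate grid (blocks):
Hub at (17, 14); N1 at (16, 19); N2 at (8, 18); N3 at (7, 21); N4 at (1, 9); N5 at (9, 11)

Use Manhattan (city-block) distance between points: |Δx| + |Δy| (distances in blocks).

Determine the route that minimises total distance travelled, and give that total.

With 5 stops there are 5!/2 = 60 distinct round trips (a route and its reverse cost the same).
Hub-N1-N2-N3-N4-N5-Hub: 6+9+4+18+10+11 = 58
Hub-N1-N2-N3-N5-N4-Hub: 6+9+4+12+10+21 = 62
Hub-N1-N2-N4-N3-N5-Hub: 6+9+16+18+12+11 = 72
Hub-N1-N2-N4-N5-N3-Hub: 6+9+16+10+12+17 = 70
Hub-N1-N2-N5-N3-N4-Hub: 6+9+8+12+18+21 = 74
Hub-N1-N2-N5-N4-N3-Hub: 6+9+8+10+18+17 = 68
Hub-N1-N3-N2-N4-N5-Hub: 6+11+4+16+10+11 = 58
Hub-N1-N3-N2-N5-N4-Hub: 6+11+4+8+10+21 = 60
Hub-N1-N3-N4-N2-N5-Hub: 6+11+18+16+8+11 = 70
Hub-N1-N3-N4-N5-N2-Hub: 6+11+18+10+8+13 = 66
Hub-N1-N3-N5-N2-N4-Hub: 6+11+12+8+16+21 = 74
Hub-N1-N3-N5-N4-N2-Hub: 6+11+12+10+16+13 = 68
Hub-N1-N4-N2-N3-N5-Hub: 6+25+16+4+12+11 = 74
Hub-N1-N4-N2-N5-N3-Hub: 6+25+16+8+12+17 = 84
… (46 more)
The minimum is 58.
One optimal route: Hub → N1 → N2 → N3 → N4 → N5 → Hub (or its reverse).

Minimum total distance: 58 blocks.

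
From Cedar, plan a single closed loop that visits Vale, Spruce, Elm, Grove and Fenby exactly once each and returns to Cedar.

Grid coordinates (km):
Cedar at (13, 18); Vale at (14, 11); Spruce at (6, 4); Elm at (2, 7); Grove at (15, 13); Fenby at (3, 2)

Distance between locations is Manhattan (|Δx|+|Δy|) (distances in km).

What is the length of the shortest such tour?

Minimum total distance: 58 km.

With 5 stops there are 5!/2 = 60 distinct round trips (a route and its reverse cost the same).
Cedar → Vale → Spruce → Elm → Grove → Fenby → Cedar: 8+15+7+19+23+26 = 98
Cedar → Vale → Spruce → Elm → Fenby → Grove → Cedar: 8+15+7+6+23+7 = 66
Cedar → Vale → Spruce → Grove → Elm → Fenby → Cedar: 8+15+18+19+6+26 = 92
Cedar → Vale → Spruce → Grove → Fenby → Elm → Cedar: 8+15+18+23+6+22 = 92
Cedar → Vale → Spruce → Fenby → Elm → Grove → Cedar: 8+15+5+6+19+7 = 60
Cedar → Vale → Spruce → Fenby → Grove → Elm → Cedar: 8+15+5+23+19+22 = 92
Cedar → Vale → Elm → Spruce → Grove → Fenby → Cedar: 8+16+7+18+23+26 = 98
Cedar → Vale → Elm → Spruce → Fenby → Grove → Cedar: 8+16+7+5+23+7 = 66
Cedar → Vale → Elm → Grove → Spruce → Fenby → Cedar: 8+16+19+18+5+26 = 92
Cedar → Vale → Elm → Grove → Fenby → Spruce → Cedar: 8+16+19+23+5+21 = 92
Cedar → Vale → Elm → Fenby → Spruce → Grove → Cedar: 8+16+6+5+18+7 = 60
Cedar → Vale → Elm → Fenby → Grove → Spruce → Cedar: 8+16+6+23+18+21 = 92
Cedar → Vale → Grove → Spruce → Elm → Fenby → Cedar: 8+3+18+7+6+26 = 68
Cedar → Vale → Grove → Spruce → Fenby → Elm → Cedar: 8+3+18+5+6+22 = 62
… (46 more)
Cedar → Spruce → Fenby → Elm → Vale → Grove → Cedar: 21+5+6+16+3+7 = 58  ← best
The minimum is 58.
One optimal route: Cedar → Spruce → Fenby → Elm → Vale → Grove → Cedar (or its reverse).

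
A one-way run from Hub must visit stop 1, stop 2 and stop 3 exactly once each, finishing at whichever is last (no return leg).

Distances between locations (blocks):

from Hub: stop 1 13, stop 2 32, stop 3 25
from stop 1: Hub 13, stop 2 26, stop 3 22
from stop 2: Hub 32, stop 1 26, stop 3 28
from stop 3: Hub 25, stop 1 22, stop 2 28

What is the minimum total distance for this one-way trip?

There are 3! = 6 possible orderings.
Hub→stop 1→stop 2→stop 3: 13+26+28 = 67
Hub→stop 1→stop 3→stop 2: 13+22+28 = 63
Hub→stop 2→stop 1→stop 3: 32+26+22 = 80
Hub→stop 2→stop 3→stop 1: 32+28+22 = 82
Hub→stop 3→stop 1→stop 2: 25+22+26 = 73
Hub→stop 3→stop 2→stop 1: 25+28+26 = 79
The minimum is 63.
One shortest path: Hub → stop 1 → stop 3 → stop 2.

Shortest open route: 63 blocks.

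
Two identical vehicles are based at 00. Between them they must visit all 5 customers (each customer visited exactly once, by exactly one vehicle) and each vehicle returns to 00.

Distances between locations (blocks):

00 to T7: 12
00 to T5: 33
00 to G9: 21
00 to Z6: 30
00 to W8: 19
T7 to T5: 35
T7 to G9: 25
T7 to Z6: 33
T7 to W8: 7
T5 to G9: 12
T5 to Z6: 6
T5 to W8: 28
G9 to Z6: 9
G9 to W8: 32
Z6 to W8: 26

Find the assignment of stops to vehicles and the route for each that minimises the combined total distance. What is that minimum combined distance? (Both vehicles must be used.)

There are 2^4 − 1 = 15 ways to divide the 5 stops into two non-empty groups. For each, the best each vehicle can do is its own shortest tour through its group:
  {T7} + {T5, G9, Z6, W8}: 24 + 83 = 107
  {T5} + {T7, G9, Z6, W8}: 66 + 75 = 141
  {T7, T5} + {G9, Z6, W8}: 80 + 75 = 155
  {G9} + {T7, T5, Z6, W8}: 42 + 83 = 125
  {T7, G9} + {T5, Z6, W8}: 58 + 83 = 141
  {T5, G9} + {T7, Z6, W8}: 66 + 75 = 141
  … (15 splits in total)
Best: vehicle 1 00 → T7 → 00 = 24; vehicle 2 00 → G9 → Z6 → T5 → W8 → 00 = 83; combined 107.

107 blocks — the smallest possible combined total.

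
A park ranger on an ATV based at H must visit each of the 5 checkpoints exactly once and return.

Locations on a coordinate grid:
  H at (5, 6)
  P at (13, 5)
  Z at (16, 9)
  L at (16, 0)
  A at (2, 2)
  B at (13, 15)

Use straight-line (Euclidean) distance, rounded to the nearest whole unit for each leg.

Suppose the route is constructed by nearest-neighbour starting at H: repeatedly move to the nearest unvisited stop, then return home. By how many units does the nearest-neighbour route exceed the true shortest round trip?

7 longer than the optimal tour.

From H: A=5, P=8, Z=11, B=12, L=13 → choose A (5).
From A: P=11, L=14, Z=16, B=17 → choose P (11).
From P: Z=5, L=6, B=10 → choose Z (5).
From Z: B=7, L=9 → choose B (7).
From B: L=15 → choose L (15).
NN route H → A → P → Z → B → L → H costs 56.
Optimal: H → A → L → P → Z → B → H costs 49 (by enumerating all 60 distinct tours).
Excess = 56 − 49 = 7.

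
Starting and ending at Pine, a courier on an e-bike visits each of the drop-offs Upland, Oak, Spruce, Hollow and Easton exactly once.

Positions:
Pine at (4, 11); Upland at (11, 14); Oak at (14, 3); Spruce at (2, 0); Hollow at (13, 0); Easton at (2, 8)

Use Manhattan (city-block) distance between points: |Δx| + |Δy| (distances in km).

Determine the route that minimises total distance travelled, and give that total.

There are 60 distinct closed tours to check (reversals are equivalent).
Pine - Upland - Oak - Spruce - Hollow - Easton - Pine: 10+14+15+11+19+5 = 74
Pine - Upland - Oak - Spruce - Easton - Hollow - Pine: 10+14+15+8+19+20 = 86
Pine - Upland - Oak - Hollow - Spruce - Easton - Pine: 10+14+4+11+8+5 = 52
Pine - Upland - Oak - Hollow - Easton - Spruce - Pine: 10+14+4+19+8+13 = 68
Pine - Upland - Oak - Easton - Spruce - Hollow - Pine: 10+14+17+8+11+20 = 80
Pine - Upland - Oak - Easton - Hollow - Spruce - Pine: 10+14+17+19+11+13 = 84
Pine - Upland - Spruce - Oak - Hollow - Easton - Pine: 10+23+15+4+19+5 = 76
Pine - Upland - Spruce - Oak - Easton - Hollow - Pine: 10+23+15+17+19+20 = 104
Pine - Upland - Spruce - Hollow - Oak - Easton - Pine: 10+23+11+4+17+5 = 70
Pine - Upland - Spruce - Hollow - Easton - Oak - Pine: 10+23+11+19+17+18 = 98
Pine - Upland - Spruce - Easton - Oak - Hollow - Pine: 10+23+8+17+4+20 = 82
Pine - Upland - Spruce - Easton - Hollow - Oak - Pine: 10+23+8+19+4+18 = 82
Pine - Upland - Hollow - Oak - Spruce - Easton - Pine: 10+16+4+15+8+5 = 58
Pine - Upland - Hollow - Oak - Easton - Spruce - Pine: 10+16+4+17+8+13 = 68
… (46 more)
The minimum is 52.
One optimal route: Pine → Upland → Oak → Hollow → Spruce → Easton → Pine (or its reverse).

52 km — the shortest possible round trip.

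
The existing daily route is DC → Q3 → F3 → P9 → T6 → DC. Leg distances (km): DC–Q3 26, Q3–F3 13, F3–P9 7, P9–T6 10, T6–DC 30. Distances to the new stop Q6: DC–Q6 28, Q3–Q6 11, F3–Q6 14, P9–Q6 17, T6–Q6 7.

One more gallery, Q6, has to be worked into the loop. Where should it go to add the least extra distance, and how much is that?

Insertion cost between consecutive stops i–j is d(i,Q6) + d(Q6,j) − d(i,j):
  between DC and Q3: 28 + 11 − 26 = 13
  between Q3 and F3: 11 + 14 − 13 = 12
  between F3 and P9: 14 + 17 − 7 = 24
  between P9 and T6: 17 + 7 − 10 = 14
  between T6 and DC: 7 + 28 − 30 = 5
Cheapest insertion is between T6 and DC, adding 5.
New total = 86 + 5 = 91.

Minimum extra distance: 5 km, inserting Q6 between T6 and DC.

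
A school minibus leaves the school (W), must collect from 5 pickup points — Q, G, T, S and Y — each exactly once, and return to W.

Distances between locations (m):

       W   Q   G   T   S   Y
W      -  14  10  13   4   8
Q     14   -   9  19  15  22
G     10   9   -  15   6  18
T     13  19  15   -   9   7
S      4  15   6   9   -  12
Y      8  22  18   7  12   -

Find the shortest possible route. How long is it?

53 m — the shortest possible round trip.

There are 60 distinct closed tours to check (reversals are equivalent).
W → Q → G → T → S → Y → W: 14+9+15+9+12+8 = 67
W → Q → G → T → Y → S → W: 14+9+15+7+12+4 = 61
W → Q → G → S → T → Y → W: 14+9+6+9+7+8 = 53
W → Q → G → S → Y → T → W: 14+9+6+12+7+13 = 61
W → Q → G → Y → T → S → W: 14+9+18+7+9+4 = 61
W → Q → G → Y → S → T → W: 14+9+18+12+9+13 = 75
W → Q → T → G → S → Y → W: 14+19+15+6+12+8 = 74
W → Q → T → G → Y → S → W: 14+19+15+18+12+4 = 82
W → Q → T → S → G → Y → W: 14+19+9+6+18+8 = 74
W → Q → T → S → Y → G → W: 14+19+9+12+18+10 = 82
W → Q → T → Y → G → S → W: 14+19+7+18+6+4 = 68
W → Q → T → Y → S → G → W: 14+19+7+12+6+10 = 68
W → Q → S → G → T → Y → W: 14+15+6+15+7+8 = 65
W → Q → S → G → Y → T → W: 14+15+6+18+7+13 = 73
… (46 more)
The minimum is 53.
One optimal route: W → Q → G → S → T → Y → W (or its reverse).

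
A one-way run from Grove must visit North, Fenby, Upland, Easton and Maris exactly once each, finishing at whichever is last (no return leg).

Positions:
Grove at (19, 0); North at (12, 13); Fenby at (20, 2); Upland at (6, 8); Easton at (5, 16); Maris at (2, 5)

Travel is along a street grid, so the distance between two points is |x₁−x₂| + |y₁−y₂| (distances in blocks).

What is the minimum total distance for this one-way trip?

There are 5! = 120 possible orderings.
Grove→North→Fenby→Upland→Easton→Maris: 20+19+20+9+14 = 82
Grove→North→Fenby→Upland→Maris→Easton: 20+19+20+7+14 = 80
Grove→North→Fenby→Easton→Upland→Maris: 20+19+29+9+7 = 84
Grove→North→Fenby→Easton→Maris→Upland: 20+19+29+14+7 = 89
Grove→North→Fenby→Maris→Upland→Easton: 20+19+21+7+9 = 76
Grove→North→Fenby→Maris→Easton→Upland: 20+19+21+14+9 = 83
Grove→North→Upland→Fenby→Easton→Maris: 20+11+20+29+14 = 94
Grove→North→Upland→Fenby→Maris→Easton: 20+11+20+21+14 = 86
Grove→North→Upland→Easton→Fenby→Maris: 20+11+9+29+21 = 90
Grove→North→Upland→Easton→Maris→Fenby: 20+11+9+14+21 = 75
Grove→North→Upland→Maris→Fenby→Easton: 20+11+7+21+29 = 88
Grove→North→Upland→Maris→Easton→Fenby: 20+11+7+14+29 = 81
Grove→North→Easton→Fenby→Upland→Maris: 20+10+29+20+7 = 86
Grove→North→Easton→Fenby→Maris→Upland: 20+10+29+21+7 = 87
… (106 more)
Grove→Fenby→North→Easton→Upland→Maris: 3+19+10+9+7 = 48  ← best
The minimum is 48.
One shortest path: Grove → Fenby → North → Easton → Upland → Maris.

48 blocks — the minimum one-way total.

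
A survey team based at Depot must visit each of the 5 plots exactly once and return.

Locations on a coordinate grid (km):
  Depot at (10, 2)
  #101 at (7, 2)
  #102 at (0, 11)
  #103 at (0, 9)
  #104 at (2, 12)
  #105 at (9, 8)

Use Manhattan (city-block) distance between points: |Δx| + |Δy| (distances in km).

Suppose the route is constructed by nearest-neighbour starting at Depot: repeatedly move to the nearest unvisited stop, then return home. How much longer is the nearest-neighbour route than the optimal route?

Excess over optimum: 4 km.

From Depot: #101=3, #105=7, #103=17, #104=18, #102=19 → choose #101 (3).
From #101: #105=8, #103=14, #104=15, #102=16 → choose #105 (8).
From #105: #103=10, #104=11, #102=12 → choose #103 (10).
From #103: #102=2, #104=5 → choose #102 (2).
From #102: #104=3 → choose #104 (3).
NN route Depot → #101 → #105 → #103 → #102 → #104 → Depot costs 44.
Optimal: Depot → #101 → #103 → #102 → #104 → #105 → Depot costs 40 (by enumerating all 60 distinct tours).
Excess = 44 − 40 = 4.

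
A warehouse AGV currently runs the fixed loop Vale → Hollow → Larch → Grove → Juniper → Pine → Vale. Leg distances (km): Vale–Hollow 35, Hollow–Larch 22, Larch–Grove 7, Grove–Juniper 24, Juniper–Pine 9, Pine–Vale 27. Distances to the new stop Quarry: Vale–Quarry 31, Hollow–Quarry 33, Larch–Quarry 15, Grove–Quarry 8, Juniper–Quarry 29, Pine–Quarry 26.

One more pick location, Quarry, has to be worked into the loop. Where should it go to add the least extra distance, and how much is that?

+13 km — insert Quarry between Grove and Juniper.

Insertion cost between consecutive stops i–j is d(i,Quarry) + d(Quarry,j) − d(i,j):
  between Vale and Hollow: 31 + 33 − 35 = 29
  between Hollow and Larch: 33 + 15 − 22 = 26
  between Larch and Grove: 15 + 8 − 7 = 16
  between Grove and Juniper: 8 + 29 − 24 = 13
  between Juniper and Pine: 29 + 26 − 9 = 46
  between Pine and Vale: 26 + 31 − 27 = 30
Cheapest insertion is between Grove and Juniper, adding 13.
New total = 124 + 13 = 137.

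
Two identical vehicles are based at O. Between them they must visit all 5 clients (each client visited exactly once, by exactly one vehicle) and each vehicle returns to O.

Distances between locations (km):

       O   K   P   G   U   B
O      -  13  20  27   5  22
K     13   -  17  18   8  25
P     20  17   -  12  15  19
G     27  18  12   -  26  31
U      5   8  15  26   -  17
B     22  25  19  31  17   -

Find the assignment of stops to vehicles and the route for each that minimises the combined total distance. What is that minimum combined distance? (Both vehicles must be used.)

94 km — the smallest possible combined total.

Try each way of splitting the stops between the two vehicles (each non-empty) and, for each split, find the best tour for each vehicle:
  {K} + {P, G, U, B}: 26 + 80 = 106
  {P} + {K, G, U, B}: 40 + 84 = 124
  {K, P} + {G, U, B}: 50 + 80 = 130
  {G} + {K, P, U, B}: 54 + 71 = 125
  {K, G} + {P, U, B}: 58 + 61 = 119
  {P, G} + {K, U, B}: 59 + 60 = 119
  … (15 splits in total)
  {U} + {K, P, G, B}: 10 + 84 = 94  ← best
Best: vehicle 1 O → U → O = 10; vehicle 2 O → K → G → P → B → O = 84; combined 94.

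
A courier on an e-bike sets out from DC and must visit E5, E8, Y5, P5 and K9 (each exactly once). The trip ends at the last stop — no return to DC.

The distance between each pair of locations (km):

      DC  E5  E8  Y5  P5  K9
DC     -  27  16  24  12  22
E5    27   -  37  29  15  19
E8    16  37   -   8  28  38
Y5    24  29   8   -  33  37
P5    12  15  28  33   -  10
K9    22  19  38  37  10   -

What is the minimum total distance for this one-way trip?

There are 5! = 120 possible orderings.
DC → E5 → E8 → Y5 → P5 → K9: 27+37+8+33+10 = 115
DC → E5 → E8 → Y5 → K9 → P5: 27+37+8+37+10 = 119
DC → E5 → E8 → P5 → Y5 → K9: 27+37+28+33+37 = 162
DC → E5 → E8 → P5 → K9 → Y5: 27+37+28+10+37 = 139
DC → E5 → E8 → K9 → Y5 → P5: 27+37+38+37+33 = 172
DC → E5 → E8 → K9 → P5 → Y5: 27+37+38+10+33 = 145
DC → E5 → Y5 → E8 → P5 → K9: 27+29+8+28+10 = 102
DC → E5 → Y5 → E8 → K9 → P5: 27+29+8+38+10 = 112
DC → E5 → Y5 → P5 → E8 → K9: 27+29+33+28+38 = 155
DC → E5 → Y5 → P5 → K9 → E8: 27+29+33+10+38 = 137
DC → E5 → Y5 → K9 → E8 → P5: 27+29+37+38+28 = 159
DC → E5 → Y5 → K9 → P5 → E8: 27+29+37+10+28 = 131
DC → E5 → P5 → E8 → Y5 → K9: 27+15+28+8+37 = 115
DC → E5 → P5 → E8 → K9 → Y5: 27+15+28+38+37 = 145
… (106 more)
DC → E8 → Y5 → E5 → P5 → K9: 16+8+29+15+10 = 78  ← best
The minimum is 78.
One shortest path: DC → E8 → Y5 → E5 → P5 → K9.

78 km — the minimum one-way total.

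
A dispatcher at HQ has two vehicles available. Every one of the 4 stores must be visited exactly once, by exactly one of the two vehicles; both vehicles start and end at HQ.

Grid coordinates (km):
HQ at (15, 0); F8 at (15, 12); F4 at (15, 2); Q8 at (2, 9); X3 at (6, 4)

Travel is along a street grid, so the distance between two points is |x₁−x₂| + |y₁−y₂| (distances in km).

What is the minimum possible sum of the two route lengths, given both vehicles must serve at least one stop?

54 km — the smallest possible combined total.

Try each way of splitting the stops between the two vehicles (each non-empty) and, for each split, find the best tour for each vehicle:
  {F8} + {F4, Q8, X3}: 24 + 44 = 68
  {F4} + {F8, Q8, X3}: 4 + 50 = 54
  {F8, F4} + {Q8, X3}: 24 + 44 = 68
  {Q8} + {F8, F4, X3}: 44 + 42 = 86
  {F8, Q8} + {F4, X3}: 50 + 26 = 76
  {F4, Q8} + {F8, X3}: 44 + 42 = 86
  … (7 splits in total)
Best: vehicle 1 HQ → F4 → HQ = 4; vehicle 2 HQ → F8 → Q8 → X3 → HQ = 50; combined 54.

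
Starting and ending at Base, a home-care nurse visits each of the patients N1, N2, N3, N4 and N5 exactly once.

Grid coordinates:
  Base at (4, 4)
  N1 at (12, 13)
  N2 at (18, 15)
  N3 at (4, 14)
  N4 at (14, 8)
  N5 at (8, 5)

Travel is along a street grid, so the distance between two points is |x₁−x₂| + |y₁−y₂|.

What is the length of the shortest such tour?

Minimum total distance: 52.

There are 60 distinct closed tours to check (reversals are equivalent).
Base-N1-N2-N3-N4-N5-Base: 17+8+15+16+9+5 = 70
Base-N1-N2-N3-N5-N4-Base: 17+8+15+13+9+14 = 76
Base-N1-N2-N4-N3-N5-Base: 17+8+11+16+13+5 = 70
Base-N1-N2-N4-N5-N3-Base: 17+8+11+9+13+10 = 68
Base-N1-N2-N5-N3-N4-Base: 17+8+20+13+16+14 = 88
Base-N1-N2-N5-N4-N3-Base: 17+8+20+9+16+10 = 80
Base-N1-N3-N2-N4-N5-Base: 17+9+15+11+9+5 = 66
Base-N1-N3-N2-N5-N4-Base: 17+9+15+20+9+14 = 84
Base-N1-N3-N4-N2-N5-Base: 17+9+16+11+20+5 = 78
Base-N1-N3-N4-N5-N2-Base: 17+9+16+9+20+25 = 96
Base-N1-N3-N5-N2-N4-Base: 17+9+13+20+11+14 = 84
Base-N1-N3-N5-N4-N2-Base: 17+9+13+9+11+25 = 84
Base-N1-N4-N2-N3-N5-Base: 17+7+11+15+13+5 = 68
Base-N1-N4-N2-N5-N3-Base: 17+7+11+20+13+10 = 78
… (46 more)
Base-N3-N1-N2-N4-N5-Base: 10+9+8+11+9+5 = 52  ← best
The minimum is 52.
One optimal route: Base → N3 → N1 → N2 → N4 → N5 → Base (or its reverse).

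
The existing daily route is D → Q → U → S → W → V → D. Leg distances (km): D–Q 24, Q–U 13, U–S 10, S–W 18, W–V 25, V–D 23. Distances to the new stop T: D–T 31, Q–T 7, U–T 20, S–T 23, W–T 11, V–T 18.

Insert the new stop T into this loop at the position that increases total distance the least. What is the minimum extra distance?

Adding 4 km by placing T on the W–V leg.

Insertion cost between consecutive stops i–j is d(i,T) + d(T,j) − d(i,j):
  between D and Q: 31 + 7 − 24 = 14
  between Q and U: 7 + 20 − 13 = 14
  between U and S: 20 + 23 − 10 = 33
  between S and W: 23 + 11 − 18 = 16
  between W and V: 11 + 18 − 25 = 4
  between V and D: 18 + 31 − 23 = 26
Cheapest insertion is between W and V, adding 4.
New total = 113 + 4 = 117.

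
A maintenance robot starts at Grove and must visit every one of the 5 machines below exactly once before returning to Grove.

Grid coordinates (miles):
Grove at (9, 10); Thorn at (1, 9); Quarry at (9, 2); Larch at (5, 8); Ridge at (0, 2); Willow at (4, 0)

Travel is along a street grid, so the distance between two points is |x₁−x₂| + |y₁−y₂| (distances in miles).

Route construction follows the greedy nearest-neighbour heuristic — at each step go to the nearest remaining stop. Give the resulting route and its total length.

40 miles along Grove → Larch → Thorn → Ridge → Willow → Quarry → Grove.

At Grove the remaining stops are Larch 6, Quarry 8, Thorn 9, Willow 15, Ridge 17; go to Larch.
At Larch the remaining stops are Thorn 5, Willow 9, Quarry 10, Ridge 11; go to Thorn.
At Thorn the remaining stops are Ridge 8, Willow 12, Quarry 15; go to Ridge.
At Ridge the remaining stops are Willow 6, Quarry 9; go to Willow.
At Willow the remaining stops are Quarry 7; go to Quarry.
Return Quarry→Grove: 8.
Total = 6 + 5 + 8 + 6 + 7 + 8 = 40.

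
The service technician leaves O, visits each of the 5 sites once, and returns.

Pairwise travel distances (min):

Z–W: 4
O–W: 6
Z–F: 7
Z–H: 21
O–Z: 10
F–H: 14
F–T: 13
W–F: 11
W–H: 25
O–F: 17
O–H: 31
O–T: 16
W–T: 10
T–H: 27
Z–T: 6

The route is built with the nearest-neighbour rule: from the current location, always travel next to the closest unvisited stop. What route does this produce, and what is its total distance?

At O the remaining stops are W 6, Z 10, T 16, F 17, H 31; go to W.
At W the remaining stops are Z 4, T 10, F 11, H 25; go to Z.
At Z the remaining stops are T 6, F 7, H 21; go to T.
At T the remaining stops are F 13, H 27; go to F.
At F the remaining stops are H 14; go to H.
Return H→O: 31.
Total = 6 + 4 + 6 + 13 + 14 + 31 = 74.

74 min along O → W → Z → T → F → H → O.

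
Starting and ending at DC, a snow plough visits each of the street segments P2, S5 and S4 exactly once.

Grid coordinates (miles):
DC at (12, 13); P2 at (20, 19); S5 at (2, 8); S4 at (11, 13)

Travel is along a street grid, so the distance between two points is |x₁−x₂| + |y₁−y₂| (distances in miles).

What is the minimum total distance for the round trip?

58 miles — the shortest possible round trip.

DC → P2 → S5 → S4 → DC: 14+29+14+1 = 58
DC → P2 → S4 → S5 → DC: 14+15+14+15 = 58
DC → S5 → P2 → S4 → DC: 15+29+15+1 = 60
The minimum is 58.
One optimal route: DC → P2 → S5 → S4 → DC (or its reverse).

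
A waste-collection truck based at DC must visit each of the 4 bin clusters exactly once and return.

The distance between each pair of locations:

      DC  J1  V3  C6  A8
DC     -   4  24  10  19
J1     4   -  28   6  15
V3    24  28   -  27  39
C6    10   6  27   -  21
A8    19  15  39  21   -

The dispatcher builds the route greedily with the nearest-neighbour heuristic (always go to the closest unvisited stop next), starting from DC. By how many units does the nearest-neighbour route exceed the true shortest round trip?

DC: J1=4, C6=10, A8=19, V3=24 ⇒ J1
J1: C6=6, A8=15, V3=28 ⇒ C6
C6: A8=21, V3=27 ⇒ A8
A8: V3=39 ⇒ V3
NN route DC → J1 → C6 → A8 → V3 → DC costs 94.
Optimal: DC → J1 → A8 → C6 → V3 → DC costs 91 (by enumerating all 12 distinct tours).
Excess = 94 − 91 = 3.

The nearest-neighbour route is 3 longer than optimal.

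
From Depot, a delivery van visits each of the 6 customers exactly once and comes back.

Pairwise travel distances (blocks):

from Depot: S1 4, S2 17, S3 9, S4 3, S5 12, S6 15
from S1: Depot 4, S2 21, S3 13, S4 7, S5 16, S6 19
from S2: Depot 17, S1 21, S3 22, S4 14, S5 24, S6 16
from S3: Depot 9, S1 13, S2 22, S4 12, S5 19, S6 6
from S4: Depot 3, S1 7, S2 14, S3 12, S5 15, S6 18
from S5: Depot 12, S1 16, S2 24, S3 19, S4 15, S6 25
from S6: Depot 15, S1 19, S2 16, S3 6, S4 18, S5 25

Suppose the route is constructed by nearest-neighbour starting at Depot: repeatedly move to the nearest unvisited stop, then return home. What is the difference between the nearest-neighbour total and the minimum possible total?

3 blocks longer than the optimal tour.

Depot: S4=3, S1=4, S3=9, S5=12, S6=15, S2=17 ⇒ S4
S4: S1=7, S3=12, S2=14, S5=15, S6=18 ⇒ S1
S1: S3=13, S5=16, S6=19, S2=21 ⇒ S3
S3: S6=6, S5=19, S2=22 ⇒ S6
S6: S2=16, S5=25 ⇒ S2
S2: S5=24 ⇒ S5
NN route Depot → S4 → S1 → S3 → S6 → S2 → S5 → Depot costs 81.
Optimal: Depot → S1 → S4 → S2 → S6 → S3 → S5 → Depot costs 78 (by enumerating all 360 distinct tours).
Excess = 81 − 78 = 3.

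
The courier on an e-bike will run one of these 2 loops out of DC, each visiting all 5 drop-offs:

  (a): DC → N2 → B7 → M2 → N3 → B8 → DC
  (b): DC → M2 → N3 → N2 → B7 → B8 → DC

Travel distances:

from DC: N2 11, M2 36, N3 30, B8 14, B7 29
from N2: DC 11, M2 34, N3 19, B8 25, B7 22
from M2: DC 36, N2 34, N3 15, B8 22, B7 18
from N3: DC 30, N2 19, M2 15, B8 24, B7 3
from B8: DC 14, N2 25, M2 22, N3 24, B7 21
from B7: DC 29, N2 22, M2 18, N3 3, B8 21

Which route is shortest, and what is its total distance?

(a): 11 + 22 + 18 + 15 + 24 + 14 = 104
(b): 36 + 15 + 19 + 22 + 21 + 14 = 127

104 — (a) is the shortest.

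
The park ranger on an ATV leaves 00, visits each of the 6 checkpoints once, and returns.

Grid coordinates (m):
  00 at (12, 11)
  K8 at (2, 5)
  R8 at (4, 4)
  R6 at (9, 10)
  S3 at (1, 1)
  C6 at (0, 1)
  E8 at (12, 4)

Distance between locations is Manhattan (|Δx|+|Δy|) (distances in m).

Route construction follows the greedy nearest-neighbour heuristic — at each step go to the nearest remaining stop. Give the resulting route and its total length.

Total distance 52 m via the nearest-neighbour route 00 → R6 → E8 → R8 → K8 → S3 → C6 → 00.

From 00: distances to unvisited — R6=4, E8=7, R8=15, K8=16, S3=21, C6=22. Nearest is R6 (4).
From R6: distances to unvisited — E8=9, R8=11, K8=12, S3=17, C6=18. Nearest is E8 (9).
From E8: distances to unvisited — R8=8, K8=11, S3=14, C6=15. Nearest is R8 (8).
From R8: distances to unvisited — K8=3, S3=6, C6=7. Nearest is K8 (3).
From K8: distances to unvisited — S3=5, C6=6. Nearest is S3 (5).
From S3: distances to unvisited — C6=1. Nearest is C6 (1).
Return C6→00: 22.
Total = 4 + 9 + 8 + 3 + 5 + 1 + 22 = 52.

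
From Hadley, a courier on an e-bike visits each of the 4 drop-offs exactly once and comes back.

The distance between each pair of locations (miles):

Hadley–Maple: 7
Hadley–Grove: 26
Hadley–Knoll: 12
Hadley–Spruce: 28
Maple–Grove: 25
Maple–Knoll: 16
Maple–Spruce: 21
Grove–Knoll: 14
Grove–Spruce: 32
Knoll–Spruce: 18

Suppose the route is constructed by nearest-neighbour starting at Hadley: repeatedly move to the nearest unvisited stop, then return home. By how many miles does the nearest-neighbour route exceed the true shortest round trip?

Hadley: Maple=7, Knoll=12, Grove=26, Spruce=28 ⇒ Maple
Maple: Knoll=16, Spruce=21, Grove=25 ⇒ Knoll
Knoll: Grove=14, Spruce=18 ⇒ Grove
Grove: Spruce=32 ⇒ Spruce
NN route Hadley → Maple → Knoll → Grove → Spruce → Hadley costs 97.
Optimal: Hadley → Maple → Spruce → Grove → Knoll → Hadley costs 86 (by enumerating all 12 distinct tours).
Excess = 97 − 86 = 11.

The nearest-neighbour route is 11 miles longer than optimal.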